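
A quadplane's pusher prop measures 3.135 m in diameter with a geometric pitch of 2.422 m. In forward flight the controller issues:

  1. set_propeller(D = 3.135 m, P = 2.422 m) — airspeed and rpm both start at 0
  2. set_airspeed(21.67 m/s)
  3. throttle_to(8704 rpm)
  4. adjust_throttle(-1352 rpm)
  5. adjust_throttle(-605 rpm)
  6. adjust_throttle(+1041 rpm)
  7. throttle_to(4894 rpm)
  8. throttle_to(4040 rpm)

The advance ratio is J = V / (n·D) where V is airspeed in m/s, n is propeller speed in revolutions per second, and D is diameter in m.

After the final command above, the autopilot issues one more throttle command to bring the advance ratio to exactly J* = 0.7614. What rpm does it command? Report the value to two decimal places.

set_propeller: D = 3.135 m, P = 2.422 m (p = P/D = 0.772568); state ← (V=0, rpm=0)
set_airspeed(21.67): V ← 21.67 m/s
throttle_to(8704): rpm ← 8704
adjust_throttle(-1352): rpm ← 8704 -1352 = 7352
adjust_throttle(-605): rpm ← 7352 -605 = 6747
adjust_throttle(+1041): rpm ← 6747 +1041 = 7788
throttle_to(4894): rpm ← 4894
throttle_to(4040): rpm ← 4040
final state: V = 21.67 m/s, rpm = 4040 → n = rpm/60 = 67.333333 rev/s
target J* = 0.7614; solve J* = V/(n·D) for n: n = V/(J*·D) = 21.67/(0.7614 × 3.135) = 9.078383 rev/s
rpm = 60·n = 544.702971

rpm = 544.70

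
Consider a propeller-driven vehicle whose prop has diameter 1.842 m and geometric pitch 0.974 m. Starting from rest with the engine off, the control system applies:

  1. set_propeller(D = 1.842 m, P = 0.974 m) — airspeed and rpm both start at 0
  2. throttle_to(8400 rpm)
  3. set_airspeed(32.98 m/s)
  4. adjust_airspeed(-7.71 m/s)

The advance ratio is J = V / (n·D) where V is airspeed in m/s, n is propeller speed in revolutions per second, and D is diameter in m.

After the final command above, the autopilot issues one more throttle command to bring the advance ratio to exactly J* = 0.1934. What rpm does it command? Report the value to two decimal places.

rpm = 4256.09

set_propeller: D = 1.842 m, P = 0.974 m (p = P/D = 0.528773); state ← (V=0, rpm=0)
throttle_to(8400): rpm ← 8400
set_airspeed(32.98): V ← 32.98 m/s
adjust_airspeed(-7.71): V ← 32.98 -7.71 = 25.27 m/s
final state: V = 25.27 m/s, rpm = 8400 → n = rpm/60 = 140.000000 rev/s
target J* = 0.1934; solve J* = V/(n·D) for n: n = V/(J*·D) = 25.27/(0.1934 × 1.842) = 70.934767 rev/s
rpm = 60·n = 4256.086018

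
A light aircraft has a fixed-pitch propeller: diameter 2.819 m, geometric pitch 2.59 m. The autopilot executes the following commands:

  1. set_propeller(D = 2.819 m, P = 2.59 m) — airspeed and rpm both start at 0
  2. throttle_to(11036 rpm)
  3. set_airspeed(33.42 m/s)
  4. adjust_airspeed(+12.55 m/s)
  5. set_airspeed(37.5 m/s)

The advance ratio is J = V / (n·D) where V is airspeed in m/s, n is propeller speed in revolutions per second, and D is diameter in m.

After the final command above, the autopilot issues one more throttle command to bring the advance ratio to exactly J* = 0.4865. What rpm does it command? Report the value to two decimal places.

rpm = 1640.61

set_propeller: D = 2.819 m, P = 2.59 m (p = P/D = 0.918766); state ← (V=0, rpm=0)
throttle_to(11036): rpm ← 11036
set_airspeed(33.42): V ← 33.42 m/s
adjust_airspeed(+12.55): V ← 33.42 +12.55 = 45.97 m/s
set_airspeed(37.5): V ← 37.5 m/s
final state: V = 37.5 m/s, rpm = 11036 → n = rpm/60 = 183.933333 rev/s
target J* = 0.4865; solve J* = V/(n·D) for n: n = V/(J*·D) = 37.5/(0.4865 × 2.819) = 27.343452 rev/s
rpm = 60·n = 1640.607141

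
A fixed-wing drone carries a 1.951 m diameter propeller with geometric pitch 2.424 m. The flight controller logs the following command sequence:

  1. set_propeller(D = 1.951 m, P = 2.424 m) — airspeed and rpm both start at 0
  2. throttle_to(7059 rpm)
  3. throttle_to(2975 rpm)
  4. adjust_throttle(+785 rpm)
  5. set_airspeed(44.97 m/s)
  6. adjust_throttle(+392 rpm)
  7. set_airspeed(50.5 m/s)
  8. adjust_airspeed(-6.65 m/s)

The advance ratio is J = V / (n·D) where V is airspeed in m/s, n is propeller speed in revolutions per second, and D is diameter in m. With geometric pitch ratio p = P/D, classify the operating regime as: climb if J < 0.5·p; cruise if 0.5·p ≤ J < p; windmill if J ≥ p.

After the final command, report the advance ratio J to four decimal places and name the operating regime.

set_propeller: D = 1.951 m, P = 2.424 m (p = P/D = 1.242440); state ← (V=0, rpm=0)
throttle_to(7059): rpm ← 7059
throttle_to(2975): rpm ← 2975
adjust_throttle(+785): rpm ← 2975 +785 = 3760
set_airspeed(44.97): V ← 44.97 m/s
adjust_throttle(+392): rpm ← 3760 +392 = 4152
set_airspeed(50.5): V ← 50.5 m/s
adjust_airspeed(-6.65): V ← 50.5 -6.65 = 43.85 m/s
final state: V = 43.85 m/s, rpm = 4152 → n = rpm/60 = 69.200000 rev/s
J = V / (n·D) = 43.85 / (69.200000 × 1.951) = 0.324793
regime bands: climb J<0.6212 | cruise [0.6212, 1.2424) | windmill J≥1.2424
J = 0.3248 → climb

J = 0.3248, regime = climb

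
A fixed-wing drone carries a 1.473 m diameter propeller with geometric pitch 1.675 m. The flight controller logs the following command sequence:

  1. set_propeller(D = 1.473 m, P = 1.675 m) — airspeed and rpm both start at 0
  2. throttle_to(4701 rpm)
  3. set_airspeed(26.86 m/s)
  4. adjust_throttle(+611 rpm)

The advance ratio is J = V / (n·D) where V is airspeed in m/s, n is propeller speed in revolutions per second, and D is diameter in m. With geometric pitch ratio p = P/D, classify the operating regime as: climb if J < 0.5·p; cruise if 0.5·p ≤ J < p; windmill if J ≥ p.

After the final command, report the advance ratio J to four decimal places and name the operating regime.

set_propeller: D = 1.473 m, P = 1.675 m (p = P/D = 1.137135); state ← (V=0, rpm=0)
throttle_to(4701): rpm ← 4701
set_airspeed(26.86): V ← 26.86 m/s
adjust_throttle(+611): rpm ← 4701 +611 = 5312
final state: V = 26.86 m/s, rpm = 5312 → n = rpm/60 = 88.533333 rev/s
J = V / (n·D) = 26.86 / (88.533333 × 1.473) = 0.205966
regime bands: climb J<0.5686 | cruise [0.5686, 1.1371) | windmill J≥1.1371
J = 0.2060 → climb

J = 0.2060, regime = climb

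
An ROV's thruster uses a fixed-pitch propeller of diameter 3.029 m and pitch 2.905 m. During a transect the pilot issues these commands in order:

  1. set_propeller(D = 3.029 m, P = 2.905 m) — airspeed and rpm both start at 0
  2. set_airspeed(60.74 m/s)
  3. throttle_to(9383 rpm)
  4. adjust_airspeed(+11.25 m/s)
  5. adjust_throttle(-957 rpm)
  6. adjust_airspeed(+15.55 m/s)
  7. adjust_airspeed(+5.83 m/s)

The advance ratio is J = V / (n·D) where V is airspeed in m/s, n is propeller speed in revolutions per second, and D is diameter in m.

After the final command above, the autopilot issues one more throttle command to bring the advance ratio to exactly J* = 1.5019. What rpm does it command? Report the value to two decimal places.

rpm = 1231.45

set_propeller: D = 3.029 m, P = 2.905 m (p = P/D = 0.959062); state ← (V=0, rpm=0)
set_airspeed(60.74): V ← 60.74 m/s
throttle_to(9383): rpm ← 9383
adjust_airspeed(+11.25): V ← 60.74 +11.25 = 71.99 m/s
adjust_throttle(-957): rpm ← 9383 -957 = 8426
adjust_airspeed(+15.55): V ← 71.99 +15.55 = 87.54 m/s
adjust_airspeed(+5.83): V ← 87.54 +5.83 = 93.37 m/s
final state: V = 93.37 m/s, rpm = 8426 → n = rpm/60 = 140.433333 rev/s
target J* = 1.5019; solve J* = V/(n·D) for n: n = V/(J*·D) = 93.37/(1.5019 × 3.029) = 20.524239 rev/s
rpm = 60·n = 1231.454354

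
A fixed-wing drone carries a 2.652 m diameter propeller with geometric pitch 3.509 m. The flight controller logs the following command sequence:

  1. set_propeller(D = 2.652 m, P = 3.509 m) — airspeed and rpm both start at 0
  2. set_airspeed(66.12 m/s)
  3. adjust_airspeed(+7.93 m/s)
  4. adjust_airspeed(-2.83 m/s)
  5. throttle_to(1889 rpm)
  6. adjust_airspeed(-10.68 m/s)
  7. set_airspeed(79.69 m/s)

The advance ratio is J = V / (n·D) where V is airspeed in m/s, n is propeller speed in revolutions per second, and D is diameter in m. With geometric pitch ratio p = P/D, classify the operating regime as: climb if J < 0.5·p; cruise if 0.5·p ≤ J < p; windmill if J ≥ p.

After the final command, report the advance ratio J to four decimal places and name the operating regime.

J = 0.9544, regime = cruise

set_propeller: D = 2.652 m, P = 3.509 m (p = P/D = 1.323152); state ← (V=0, rpm=0)
set_airspeed(66.12): V ← 66.12 m/s
adjust_airspeed(+7.93): V ← 66.12 +7.93 = 74.05 m/s
adjust_airspeed(-2.83): V ← 74.05 -2.83 = 71.22 m/s
throttle_to(1889): rpm ← 1889
adjust_airspeed(-10.68): V ← 71.22 -10.68 = 60.54 m/s
set_airspeed(79.69): V ← 79.69 m/s
final state: V = 79.69 m/s, rpm = 1889 → n = rpm/60 = 31.483333 rev/s
J = V / (n·D) = 79.69 / (31.483333 × 2.652) = 0.954442
regime bands: climb J<0.6616 | cruise [0.6616, 1.3232) | windmill J≥1.3232
J = 0.9544 → cruise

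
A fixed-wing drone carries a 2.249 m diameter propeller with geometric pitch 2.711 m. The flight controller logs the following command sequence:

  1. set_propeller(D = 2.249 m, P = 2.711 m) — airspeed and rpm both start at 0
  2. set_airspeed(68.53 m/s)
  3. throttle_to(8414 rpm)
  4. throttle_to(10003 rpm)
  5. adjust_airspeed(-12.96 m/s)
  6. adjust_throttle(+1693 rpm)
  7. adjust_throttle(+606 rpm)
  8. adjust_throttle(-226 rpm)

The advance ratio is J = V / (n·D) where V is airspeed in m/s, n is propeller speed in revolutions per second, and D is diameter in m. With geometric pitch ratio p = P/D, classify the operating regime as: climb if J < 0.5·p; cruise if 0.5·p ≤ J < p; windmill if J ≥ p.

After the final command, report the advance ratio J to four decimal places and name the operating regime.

set_propeller: D = 2.249 m, P = 2.711 m (p = P/D = 1.205425); state ← (V=0, rpm=0)
set_airspeed(68.53): V ← 68.53 m/s
throttle_to(8414): rpm ← 8414
throttle_to(10003): rpm ← 10003
adjust_airspeed(-12.96): V ← 68.53 -12.96 = 55.57 m/s
adjust_throttle(+1693): rpm ← 10003 +1693 = 11696
adjust_throttle(+606): rpm ← 11696 +606 = 12302
adjust_throttle(-226): rpm ← 12302 -226 = 12076
final state: V = 55.57 m/s, rpm = 12076 → n = rpm/60 = 201.266667 rev/s
J = V / (n·D) = 55.57 / (201.266667 × 2.249) = 0.122766
regime bands: climb J<0.6027 | cruise [0.6027, 1.2054) | windmill J≥1.2054
J = 0.1228 → climb

J = 0.1228, regime = climb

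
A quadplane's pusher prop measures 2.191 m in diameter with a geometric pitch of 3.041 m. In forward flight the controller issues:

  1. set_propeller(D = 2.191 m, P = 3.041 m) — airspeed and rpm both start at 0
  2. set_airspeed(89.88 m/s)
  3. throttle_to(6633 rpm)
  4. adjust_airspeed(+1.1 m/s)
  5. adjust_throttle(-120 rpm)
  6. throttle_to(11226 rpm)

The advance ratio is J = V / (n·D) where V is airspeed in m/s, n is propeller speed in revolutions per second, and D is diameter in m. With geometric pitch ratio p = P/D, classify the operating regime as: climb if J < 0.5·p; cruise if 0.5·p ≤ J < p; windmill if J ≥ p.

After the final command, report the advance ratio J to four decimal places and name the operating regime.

set_propeller: D = 2.191 m, P = 3.041 m (p = P/D = 1.387951); state ← (V=0, rpm=0)
set_airspeed(89.88): V ← 89.88 m/s
throttle_to(6633): rpm ← 6633
adjust_airspeed(+1.1): V ← 89.88 +1.1 = 90.98 m/s
adjust_throttle(-120): rpm ← 6633 -120 = 6513
throttle_to(11226): rpm ← 11226
final state: V = 90.98 m/s, rpm = 11226 → n = rpm/60 = 187.100000 rev/s
J = V / (n·D) = 90.98 / (187.100000 × 2.191) = 0.221937
regime bands: climb J<0.6940 | cruise [0.6940, 1.3880) | windmill J≥1.3880
J = 0.2219 → climb

J = 0.2219, regime = climb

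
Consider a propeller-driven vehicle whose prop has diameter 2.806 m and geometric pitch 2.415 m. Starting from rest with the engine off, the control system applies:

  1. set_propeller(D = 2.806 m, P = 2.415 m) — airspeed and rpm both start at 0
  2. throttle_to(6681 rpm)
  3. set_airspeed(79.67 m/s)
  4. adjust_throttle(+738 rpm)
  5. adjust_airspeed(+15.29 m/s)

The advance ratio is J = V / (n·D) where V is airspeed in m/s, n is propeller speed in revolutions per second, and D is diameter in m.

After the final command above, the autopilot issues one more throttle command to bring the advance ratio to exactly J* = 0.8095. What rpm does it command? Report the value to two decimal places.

set_propeller: D = 2.806 m, P = 2.415 m (p = P/D = 0.860656); state ← (V=0, rpm=0)
throttle_to(6681): rpm ← 6681
set_airspeed(79.67): V ← 79.67 m/s
adjust_throttle(+738): rpm ← 6681 +738 = 7419
adjust_airspeed(+15.29): V ← 79.67 +15.29 = 94.96 m/s
final state: V = 94.96 m/s, rpm = 7419 → n = rpm/60 = 123.650000 rev/s
target J* = 0.8095; solve J* = V/(n·D) for n: n = V/(J*·D) = 94.96/(0.8095 × 2.806) = 41.805766 rev/s
rpm = 60·n = 2508.345965

rpm = 2508.35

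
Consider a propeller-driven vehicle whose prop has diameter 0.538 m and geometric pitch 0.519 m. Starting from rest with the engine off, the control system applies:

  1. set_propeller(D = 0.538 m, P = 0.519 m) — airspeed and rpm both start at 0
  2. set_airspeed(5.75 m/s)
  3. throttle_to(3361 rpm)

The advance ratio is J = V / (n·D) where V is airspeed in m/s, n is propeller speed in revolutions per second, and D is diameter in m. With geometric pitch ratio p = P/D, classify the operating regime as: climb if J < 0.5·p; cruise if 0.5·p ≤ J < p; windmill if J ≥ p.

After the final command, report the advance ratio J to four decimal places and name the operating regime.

J = 0.1908, regime = climb

set_propeller: D = 0.538 m, P = 0.519 m (p = P/D = 0.964684); state ← (V=0, rpm=0)
set_airspeed(5.75): V ← 5.75 m/s
throttle_to(3361): rpm ← 3361
final state: V = 5.75 m/s, rpm = 3361 → n = rpm/60 = 56.016667 rev/s
J = V / (n·D) = 5.75 / (56.016667 × 0.538) = 0.190796
regime bands: climb J<0.4823 | cruise [0.4823, 0.9647) | windmill J≥0.9647
J = 0.1908 → climb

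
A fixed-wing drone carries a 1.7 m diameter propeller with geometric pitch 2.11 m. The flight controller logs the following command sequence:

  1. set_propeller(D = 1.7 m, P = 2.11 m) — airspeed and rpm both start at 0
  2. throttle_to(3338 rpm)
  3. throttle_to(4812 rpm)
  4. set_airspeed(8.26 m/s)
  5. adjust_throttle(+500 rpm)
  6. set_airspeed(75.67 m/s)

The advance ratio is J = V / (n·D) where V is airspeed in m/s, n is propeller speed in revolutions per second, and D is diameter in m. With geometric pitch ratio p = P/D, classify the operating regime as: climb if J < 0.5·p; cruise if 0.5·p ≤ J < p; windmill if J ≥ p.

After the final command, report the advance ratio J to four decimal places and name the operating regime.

set_propeller: D = 1.7 m, P = 2.11 m (p = P/D = 1.241176); state ← (V=0, rpm=0)
throttle_to(3338): rpm ← 3338
throttle_to(4812): rpm ← 4812
set_airspeed(8.26): V ← 8.26 m/s
adjust_throttle(+500): rpm ← 4812 +500 = 5312
set_airspeed(75.67): V ← 75.67 m/s
final state: V = 75.67 m/s, rpm = 5312 → n = rpm/60 = 88.533333 rev/s
J = V / (n·D) = 75.67 / (88.533333 × 1.7) = 0.502768
regime bands: climb J<0.6206 | cruise [0.6206, 1.2412) | windmill J≥1.2412
J = 0.5028 → climb

J = 0.5028, regime = climb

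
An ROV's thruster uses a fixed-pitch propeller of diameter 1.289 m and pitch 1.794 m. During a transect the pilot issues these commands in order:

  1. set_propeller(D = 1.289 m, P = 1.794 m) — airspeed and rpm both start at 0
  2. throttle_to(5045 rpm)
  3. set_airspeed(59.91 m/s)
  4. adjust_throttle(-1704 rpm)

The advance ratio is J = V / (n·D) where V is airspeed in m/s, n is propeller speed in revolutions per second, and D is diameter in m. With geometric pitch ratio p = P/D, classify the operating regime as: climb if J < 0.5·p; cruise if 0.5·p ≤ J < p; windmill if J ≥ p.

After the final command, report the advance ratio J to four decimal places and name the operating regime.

J = 0.8347, regime = cruise

set_propeller: D = 1.289 m, P = 1.794 m (p = P/D = 1.391777); state ← (V=0, rpm=0)
throttle_to(5045): rpm ← 5045
set_airspeed(59.91): V ← 59.91 m/s
adjust_throttle(-1704): rpm ← 5045 -1704 = 3341
final state: V = 59.91 m/s, rpm = 3341 → n = rpm/60 = 55.683333 rev/s
J = V / (n·D) = 59.91 / (55.683333 × 1.289) = 0.834682
regime bands: climb J<0.6959 | cruise [0.6959, 1.3918) | windmill J≥1.3918
J = 0.8347 → cruise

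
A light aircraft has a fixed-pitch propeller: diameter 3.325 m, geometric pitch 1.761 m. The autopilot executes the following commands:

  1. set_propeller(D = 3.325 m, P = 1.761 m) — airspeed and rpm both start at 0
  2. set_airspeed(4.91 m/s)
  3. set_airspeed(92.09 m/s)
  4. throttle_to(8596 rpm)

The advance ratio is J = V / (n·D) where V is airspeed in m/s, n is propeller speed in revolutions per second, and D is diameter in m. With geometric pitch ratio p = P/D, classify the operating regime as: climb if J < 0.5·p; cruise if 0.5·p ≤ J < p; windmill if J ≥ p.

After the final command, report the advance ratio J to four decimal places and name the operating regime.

J = 0.1933, regime = climb

set_propeller: D = 3.325 m, P = 1.761 m (p = P/D = 0.529624); state ← (V=0, rpm=0)
set_airspeed(4.91): V ← 4.91 m/s
set_airspeed(92.09): V ← 92.09 m/s
throttle_to(8596): rpm ← 8596
final state: V = 92.09 m/s, rpm = 8596 → n = rpm/60 = 143.266667 rev/s
J = V / (n·D) = 92.09 / (143.266667 × 3.325) = 0.193320
regime bands: climb J<0.2648 | cruise [0.2648, 0.5296) | windmill J≥0.5296
J = 0.1933 → climb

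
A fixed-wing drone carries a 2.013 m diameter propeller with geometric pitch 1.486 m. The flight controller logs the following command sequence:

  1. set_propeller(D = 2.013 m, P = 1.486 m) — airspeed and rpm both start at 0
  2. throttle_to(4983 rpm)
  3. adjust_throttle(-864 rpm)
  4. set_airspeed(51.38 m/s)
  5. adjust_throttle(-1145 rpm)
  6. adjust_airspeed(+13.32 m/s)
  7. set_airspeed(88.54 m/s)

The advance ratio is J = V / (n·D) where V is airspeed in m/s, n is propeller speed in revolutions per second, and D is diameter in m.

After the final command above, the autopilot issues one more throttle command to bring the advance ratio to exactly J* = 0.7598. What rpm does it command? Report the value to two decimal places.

set_propeller: D = 2.013 m, P = 1.486 m (p = P/D = 0.738202); state ← (V=0, rpm=0)
throttle_to(4983): rpm ← 4983
adjust_throttle(-864): rpm ← 4983 -864 = 4119
set_airspeed(51.38): V ← 51.38 m/s
adjust_throttle(-1145): rpm ← 4119 -1145 = 2974
adjust_airspeed(+13.32): V ← 51.38 +13.32 = 64.7 m/s
set_airspeed(88.54): V ← 88.54 m/s
final state: V = 88.54 m/s, rpm = 2974 → n = rpm/60 = 49.566667 rev/s
target J* = 0.7598; solve J* = V/(n·D) for n: n = V/(J*·D) = 88.54/(0.7598 × 2.013) = 57.889054 rev/s
rpm = 60·n = 3473.343248

rpm = 3473.34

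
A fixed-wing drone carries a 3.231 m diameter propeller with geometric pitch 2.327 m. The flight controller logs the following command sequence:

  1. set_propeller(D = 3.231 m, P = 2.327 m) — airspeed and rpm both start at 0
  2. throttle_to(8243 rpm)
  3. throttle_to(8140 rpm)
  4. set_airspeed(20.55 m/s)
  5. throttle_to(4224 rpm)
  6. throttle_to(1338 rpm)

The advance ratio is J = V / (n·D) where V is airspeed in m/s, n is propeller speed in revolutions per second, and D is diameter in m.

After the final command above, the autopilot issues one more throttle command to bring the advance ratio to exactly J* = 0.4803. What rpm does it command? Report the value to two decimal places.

set_propeller: D = 3.231 m, P = 2.327 m (p = P/D = 0.720210); state ← (V=0, rpm=0)
throttle_to(8243): rpm ← 8243
throttle_to(8140): rpm ← 8140
set_airspeed(20.55): V ← 20.55 m/s
throttle_to(4224): rpm ← 4224
throttle_to(1338): rpm ← 1338
final state: V = 20.55 m/s, rpm = 1338 → n = rpm/60 = 22.300000 rev/s
target J* = 0.4803; solve J* = V/(n·D) for n: n = V/(J*·D) = 20.55/(0.4803 × 3.231) = 13.242265 rev/s
rpm = 60·n = 794.535913

rpm = 794.54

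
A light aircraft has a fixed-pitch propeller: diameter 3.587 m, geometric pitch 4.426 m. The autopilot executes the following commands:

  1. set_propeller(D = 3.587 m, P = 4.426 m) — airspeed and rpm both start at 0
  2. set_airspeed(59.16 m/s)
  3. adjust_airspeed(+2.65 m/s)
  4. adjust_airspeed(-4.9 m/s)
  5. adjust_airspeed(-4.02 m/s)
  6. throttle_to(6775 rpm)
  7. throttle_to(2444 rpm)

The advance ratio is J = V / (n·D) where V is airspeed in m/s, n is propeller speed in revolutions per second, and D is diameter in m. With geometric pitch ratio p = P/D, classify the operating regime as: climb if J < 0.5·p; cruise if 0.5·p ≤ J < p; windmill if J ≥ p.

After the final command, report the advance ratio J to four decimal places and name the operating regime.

J = 0.3620, regime = climb

set_propeller: D = 3.587 m, P = 4.426 m (p = P/D = 1.233900); state ← (V=0, rpm=0)
set_airspeed(59.16): V ← 59.16 m/s
adjust_airspeed(+2.65): V ← 59.16 +2.65 = 61.81 m/s
adjust_airspeed(-4.9): V ← 61.81 -4.9 = 56.91 m/s
adjust_airspeed(-4.02): V ← 56.91 -4.02 = 52.89 m/s
throttle_to(6775): rpm ← 6775
throttle_to(2444): rpm ← 2444
final state: V = 52.89 m/s, rpm = 2444 → n = rpm/60 = 40.733333 rev/s
J = V / (n·D) = 52.89 / (40.733333 × 3.587) = 0.361986
regime bands: climb J<0.6170 | cruise [0.6170, 1.2339) | windmill J≥1.2339
J = 0.3620 → climb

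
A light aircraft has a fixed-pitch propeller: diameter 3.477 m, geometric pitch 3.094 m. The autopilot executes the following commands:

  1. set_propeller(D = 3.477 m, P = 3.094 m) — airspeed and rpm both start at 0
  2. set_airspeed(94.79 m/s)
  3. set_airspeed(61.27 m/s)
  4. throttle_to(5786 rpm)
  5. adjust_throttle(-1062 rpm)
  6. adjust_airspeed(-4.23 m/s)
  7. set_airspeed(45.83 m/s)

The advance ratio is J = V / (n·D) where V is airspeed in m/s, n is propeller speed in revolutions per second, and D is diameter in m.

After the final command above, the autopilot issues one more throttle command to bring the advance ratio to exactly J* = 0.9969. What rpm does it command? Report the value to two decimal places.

set_propeller: D = 3.477 m, P = 3.094 m (p = P/D = 0.889848); state ← (V=0, rpm=0)
set_airspeed(94.79): V ← 94.79 m/s
set_airspeed(61.27): V ← 61.27 m/s
throttle_to(5786): rpm ← 5786
adjust_throttle(-1062): rpm ← 5786 -1062 = 4724
adjust_airspeed(-4.23): V ← 61.27 -4.23 = 57.04 m/s
set_airspeed(45.83): V ← 45.83 m/s
final state: V = 45.83 m/s, rpm = 4724 → n = rpm/60 = 78.733333 rev/s
target J* = 0.9969; solve J* = V/(n·D) for n: n = V/(J*·D) = 45.83/(0.9969 × 3.477) = 13.221891 rev/s
rpm = 60·n = 793.313456

rpm = 793.31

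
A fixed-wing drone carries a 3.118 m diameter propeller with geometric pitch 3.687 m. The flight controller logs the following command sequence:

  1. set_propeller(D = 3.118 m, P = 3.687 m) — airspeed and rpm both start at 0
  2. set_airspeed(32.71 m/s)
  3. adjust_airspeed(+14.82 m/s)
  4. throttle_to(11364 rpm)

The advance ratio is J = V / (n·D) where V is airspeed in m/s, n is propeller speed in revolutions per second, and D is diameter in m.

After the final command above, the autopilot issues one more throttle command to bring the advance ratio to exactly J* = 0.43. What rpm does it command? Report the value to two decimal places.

rpm = 2127.03

set_propeller: D = 3.118 m, P = 3.687 m (p = P/D = 1.182489); state ← (V=0, rpm=0)
set_airspeed(32.71): V ← 32.71 m/s
adjust_airspeed(+14.82): V ← 32.71 +14.82 = 47.53 m/s
throttle_to(11364): rpm ← 11364
final state: V = 47.53 m/s, rpm = 11364 → n = rpm/60 = 189.400000 rev/s
target J* = 0.43; solve J* = V/(n·D) for n: n = V/(J*·D) = 47.53/(0.43 × 3.118) = 35.450572 rev/s
rpm = 60·n = 2127.034324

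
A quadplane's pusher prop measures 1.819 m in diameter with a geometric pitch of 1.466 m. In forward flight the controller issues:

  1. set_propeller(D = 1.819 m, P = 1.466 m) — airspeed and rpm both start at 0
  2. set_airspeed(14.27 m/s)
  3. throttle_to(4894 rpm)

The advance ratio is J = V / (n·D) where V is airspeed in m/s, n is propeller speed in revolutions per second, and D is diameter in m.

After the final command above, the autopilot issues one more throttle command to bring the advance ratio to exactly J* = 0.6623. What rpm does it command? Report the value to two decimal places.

rpm = 710.70

set_propeller: D = 1.819 m, P = 1.466 m (p = P/D = 0.805937); state ← (V=0, rpm=0)
set_airspeed(14.27): V ← 14.27 m/s
throttle_to(4894): rpm ← 4894
final state: V = 14.27 m/s, rpm = 4894 → n = rpm/60 = 81.566667 rev/s
target J* = 0.6623; solve J* = V/(n·D) for n: n = V/(J*·D) = 14.27/(0.6623 × 1.819) = 11.845040 rev/s
rpm = 60·n = 710.702379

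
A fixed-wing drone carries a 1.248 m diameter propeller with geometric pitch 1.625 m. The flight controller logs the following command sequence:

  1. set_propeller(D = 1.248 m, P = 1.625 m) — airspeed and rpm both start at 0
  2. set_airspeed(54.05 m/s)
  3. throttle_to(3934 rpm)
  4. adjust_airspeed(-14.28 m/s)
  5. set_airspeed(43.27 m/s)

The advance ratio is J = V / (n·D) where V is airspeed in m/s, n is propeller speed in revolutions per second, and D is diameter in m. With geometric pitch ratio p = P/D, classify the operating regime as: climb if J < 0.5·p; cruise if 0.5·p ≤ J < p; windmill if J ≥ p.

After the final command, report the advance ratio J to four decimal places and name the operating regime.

set_propeller: D = 1.248 m, P = 1.625 m (p = P/D = 1.302083); state ← (V=0, rpm=0)
set_airspeed(54.05): V ← 54.05 m/s
throttle_to(3934): rpm ← 3934
adjust_airspeed(-14.28): V ← 54.05 -14.28 = 39.77 m/s
set_airspeed(43.27): V ← 43.27 m/s
final state: V = 43.27 m/s, rpm = 3934 → n = rpm/60 = 65.566667 rev/s
J = V / (n·D) = 43.27 / (65.566667 × 1.248) = 0.528797
regime bands: climb J<0.6510 | cruise [0.6510, 1.3021) | windmill J≥1.3021
J = 0.5288 → climb

J = 0.5288, regime = climb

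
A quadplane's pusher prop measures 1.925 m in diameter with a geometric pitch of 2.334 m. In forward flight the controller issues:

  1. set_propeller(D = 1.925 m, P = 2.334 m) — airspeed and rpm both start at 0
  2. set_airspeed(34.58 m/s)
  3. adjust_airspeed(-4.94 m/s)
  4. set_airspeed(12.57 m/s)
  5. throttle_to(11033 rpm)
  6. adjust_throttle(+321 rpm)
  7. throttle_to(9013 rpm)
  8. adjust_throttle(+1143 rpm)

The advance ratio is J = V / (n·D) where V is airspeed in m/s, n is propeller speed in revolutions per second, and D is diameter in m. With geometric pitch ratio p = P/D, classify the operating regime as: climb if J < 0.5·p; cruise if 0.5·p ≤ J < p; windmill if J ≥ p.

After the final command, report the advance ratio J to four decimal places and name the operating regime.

set_propeller: D = 1.925 m, P = 2.334 m (p = P/D = 1.212468); state ← (V=0, rpm=0)
set_airspeed(34.58): V ← 34.58 m/s
adjust_airspeed(-4.94): V ← 34.58 -4.94 = 29.64 m/s
set_airspeed(12.57): V ← 12.57 m/s
throttle_to(11033): rpm ← 11033
adjust_throttle(+321): rpm ← 11033 +321 = 11354
throttle_to(9013): rpm ← 9013
adjust_throttle(+1143): rpm ← 9013 +1143 = 10156
final state: V = 12.57 m/s, rpm = 10156 → n = rpm/60 = 169.266667 rev/s
J = V / (n·D) = 12.57 / (169.266667 × 1.925) = 0.038577
regime bands: climb J<0.6062 | cruise [0.6062, 1.2125) | windmill J≥1.2125
J = 0.0386 → climb

J = 0.0386, regime = climb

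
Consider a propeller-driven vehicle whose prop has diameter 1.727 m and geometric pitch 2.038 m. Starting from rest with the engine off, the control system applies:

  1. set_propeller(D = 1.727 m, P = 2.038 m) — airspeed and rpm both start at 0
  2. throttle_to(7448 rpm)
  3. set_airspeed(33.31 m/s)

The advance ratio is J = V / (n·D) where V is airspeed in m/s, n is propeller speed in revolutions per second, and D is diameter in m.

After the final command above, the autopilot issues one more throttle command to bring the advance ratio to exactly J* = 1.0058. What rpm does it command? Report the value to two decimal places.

rpm = 1150.59

set_propeller: D = 1.727 m, P = 2.038 m (p = P/D = 1.180081); state ← (V=0, rpm=0)
throttle_to(7448): rpm ← 7448
set_airspeed(33.31): V ← 33.31 m/s
final state: V = 33.31 m/s, rpm = 7448 → n = rpm/60 = 124.133333 rev/s
target J* = 1.0058; solve J* = V/(n·D) for n: n = V/(J*·D) = 33.31/(1.0058 × 1.727) = 19.176558 rev/s
rpm = 60·n = 1150.593495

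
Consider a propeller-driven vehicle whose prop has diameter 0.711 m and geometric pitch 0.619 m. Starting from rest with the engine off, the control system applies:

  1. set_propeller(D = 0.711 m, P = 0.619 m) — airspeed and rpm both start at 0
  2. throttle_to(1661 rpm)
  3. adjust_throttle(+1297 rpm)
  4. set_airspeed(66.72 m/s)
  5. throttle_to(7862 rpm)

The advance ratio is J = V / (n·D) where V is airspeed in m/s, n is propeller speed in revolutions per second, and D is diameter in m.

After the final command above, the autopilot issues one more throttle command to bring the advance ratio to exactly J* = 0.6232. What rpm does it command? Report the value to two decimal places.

set_propeller: D = 0.711 m, P = 0.619 m (p = P/D = 0.870605); state ← (V=0, rpm=0)
throttle_to(1661): rpm ← 1661
adjust_throttle(+1297): rpm ← 1661 +1297 = 2958
set_airspeed(66.72): V ← 66.72 m/s
throttle_to(7862): rpm ← 7862
final state: V = 66.72 m/s, rpm = 7862 → n = rpm/60 = 131.033333 rev/s
target J* = 0.6232; solve J* = V/(n·D) for n: n = V/(J*·D) = 66.72/(0.6232 × 0.711) = 150.577122 rev/s
rpm = 60·n = 9034.627322

rpm = 9034.63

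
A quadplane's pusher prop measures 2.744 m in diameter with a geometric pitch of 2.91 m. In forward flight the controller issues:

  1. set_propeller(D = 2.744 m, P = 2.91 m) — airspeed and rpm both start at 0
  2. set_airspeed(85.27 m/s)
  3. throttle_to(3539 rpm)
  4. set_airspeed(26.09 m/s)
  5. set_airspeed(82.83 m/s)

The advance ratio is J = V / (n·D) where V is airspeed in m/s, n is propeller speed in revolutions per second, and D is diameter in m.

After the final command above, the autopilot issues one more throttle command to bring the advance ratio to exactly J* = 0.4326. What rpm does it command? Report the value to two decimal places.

rpm = 4186.67

set_propeller: D = 2.744 m, P = 2.91 m (p = P/D = 1.060496); state ← (V=0, rpm=0)
set_airspeed(85.27): V ← 85.27 m/s
throttle_to(3539): rpm ← 3539
set_airspeed(26.09): V ← 26.09 m/s
set_airspeed(82.83): V ← 82.83 m/s
final state: V = 82.83 m/s, rpm = 3539 → n = rpm/60 = 58.983333 rev/s
target J* = 0.4326; solve J* = V/(n·D) for n: n = V/(J*·D) = 82.83/(0.4326 × 2.744) = 69.777763 rev/s
rpm = 60·n = 4186.665750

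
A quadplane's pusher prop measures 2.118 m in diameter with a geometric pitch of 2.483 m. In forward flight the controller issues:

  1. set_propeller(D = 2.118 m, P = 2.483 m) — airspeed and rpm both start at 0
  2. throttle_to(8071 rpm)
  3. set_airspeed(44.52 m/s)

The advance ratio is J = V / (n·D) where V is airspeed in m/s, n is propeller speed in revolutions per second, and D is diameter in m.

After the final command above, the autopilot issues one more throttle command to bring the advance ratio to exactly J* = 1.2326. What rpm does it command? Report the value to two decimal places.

set_propeller: D = 2.118 m, P = 2.483 m (p = P/D = 1.172332); state ← (V=0, rpm=0)
throttle_to(8071): rpm ← 8071
set_airspeed(44.52): V ← 44.52 m/s
final state: V = 44.52 m/s, rpm = 8071 → n = rpm/60 = 134.516667 rev/s
target J* = 1.2326; solve J* = V/(n·D) for n: n = V/(J*·D) = 44.52/(1.2326 × 2.118) = 17.053245 rev/s
rpm = 60·n = 1023.194712

rpm = 1023.19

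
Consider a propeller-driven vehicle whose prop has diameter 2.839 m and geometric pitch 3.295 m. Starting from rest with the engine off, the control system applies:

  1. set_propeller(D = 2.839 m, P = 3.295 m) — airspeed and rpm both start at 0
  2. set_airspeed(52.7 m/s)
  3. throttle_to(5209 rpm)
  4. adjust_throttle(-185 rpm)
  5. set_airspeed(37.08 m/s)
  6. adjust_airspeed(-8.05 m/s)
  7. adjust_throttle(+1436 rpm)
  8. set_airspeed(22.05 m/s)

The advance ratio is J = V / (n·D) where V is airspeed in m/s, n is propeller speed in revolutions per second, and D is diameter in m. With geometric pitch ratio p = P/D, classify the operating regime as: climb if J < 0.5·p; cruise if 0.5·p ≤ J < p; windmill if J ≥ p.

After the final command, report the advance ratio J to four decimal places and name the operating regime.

J = 0.0721, regime = climb

set_propeller: D = 2.839 m, P = 3.295 m (p = P/D = 1.160620); state ← (V=0, rpm=0)
set_airspeed(52.7): V ← 52.7 m/s
throttle_to(5209): rpm ← 5209
adjust_throttle(-185): rpm ← 5209 -185 = 5024
set_airspeed(37.08): V ← 37.08 m/s
adjust_airspeed(-8.05): V ← 37.08 -8.05 = 29.03 m/s
adjust_throttle(+1436): rpm ← 5024 +1436 = 6460
set_airspeed(22.05): V ← 22.05 m/s
final state: V = 22.05 m/s, rpm = 6460 → n = rpm/60 = 107.666667 rev/s
J = V / (n·D) = 22.05 / (107.666667 × 2.839) = 0.072138
regime bands: climb J<0.5803 | cruise [0.5803, 1.1606) | windmill J≥1.1606
J = 0.0721 → climb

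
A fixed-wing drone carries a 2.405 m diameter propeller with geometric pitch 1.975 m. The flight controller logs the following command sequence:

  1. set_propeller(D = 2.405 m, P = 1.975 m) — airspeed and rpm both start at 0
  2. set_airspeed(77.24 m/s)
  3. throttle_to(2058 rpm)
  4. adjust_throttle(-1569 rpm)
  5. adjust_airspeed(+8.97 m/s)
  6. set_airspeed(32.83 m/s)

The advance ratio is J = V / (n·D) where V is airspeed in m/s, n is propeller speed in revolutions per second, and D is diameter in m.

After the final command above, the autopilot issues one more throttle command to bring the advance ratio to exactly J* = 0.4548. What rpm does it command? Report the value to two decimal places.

rpm = 1800.89

set_propeller: D = 2.405 m, P = 1.975 m (p = P/D = 0.821206); state ← (V=0, rpm=0)
set_airspeed(77.24): V ← 77.24 m/s
throttle_to(2058): rpm ← 2058
adjust_throttle(-1569): rpm ← 2058 -1569 = 489
adjust_airspeed(+8.97): V ← 77.24 +8.97 = 86.21 m/s
set_airspeed(32.83): V ← 32.83 m/s
final state: V = 32.83 m/s, rpm = 489 → n = rpm/60 = 8.150000 rev/s
target J* = 0.4548; solve J* = V/(n·D) for n: n = V/(J*·D) = 32.83/(0.4548 × 2.405) = 30.014793 rev/s
rpm = 60·n = 1800.887553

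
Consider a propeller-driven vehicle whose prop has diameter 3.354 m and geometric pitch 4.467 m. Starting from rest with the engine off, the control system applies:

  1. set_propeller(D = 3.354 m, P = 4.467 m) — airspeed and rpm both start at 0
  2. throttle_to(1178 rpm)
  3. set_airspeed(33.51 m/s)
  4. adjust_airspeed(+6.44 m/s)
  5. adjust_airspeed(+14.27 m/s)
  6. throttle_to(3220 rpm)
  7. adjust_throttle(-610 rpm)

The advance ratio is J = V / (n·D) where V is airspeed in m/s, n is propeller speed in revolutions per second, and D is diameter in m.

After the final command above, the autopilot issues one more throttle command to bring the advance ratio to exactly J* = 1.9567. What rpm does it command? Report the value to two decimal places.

set_propeller: D = 3.354 m, P = 4.467 m (p = P/D = 1.331843); state ← (V=0, rpm=0)
throttle_to(1178): rpm ← 1178
set_airspeed(33.51): V ← 33.51 m/s
adjust_airspeed(+6.44): V ← 33.51 +6.44 = 39.95 m/s
adjust_airspeed(+14.27): V ← 39.95 +14.27 = 54.22 m/s
throttle_to(3220): rpm ← 3220
adjust_throttle(-610): rpm ← 3220 -610 = 2610
final state: V = 54.22 m/s, rpm = 2610 → n = rpm/60 = 43.500000 rev/s
target J* = 1.9567; solve J* = V/(n·D) for n: n = V/(J*·D) = 54.22/(1.9567 × 3.354) = 8.261753 rev/s
rpm = 60·n = 495.705184

rpm = 495.71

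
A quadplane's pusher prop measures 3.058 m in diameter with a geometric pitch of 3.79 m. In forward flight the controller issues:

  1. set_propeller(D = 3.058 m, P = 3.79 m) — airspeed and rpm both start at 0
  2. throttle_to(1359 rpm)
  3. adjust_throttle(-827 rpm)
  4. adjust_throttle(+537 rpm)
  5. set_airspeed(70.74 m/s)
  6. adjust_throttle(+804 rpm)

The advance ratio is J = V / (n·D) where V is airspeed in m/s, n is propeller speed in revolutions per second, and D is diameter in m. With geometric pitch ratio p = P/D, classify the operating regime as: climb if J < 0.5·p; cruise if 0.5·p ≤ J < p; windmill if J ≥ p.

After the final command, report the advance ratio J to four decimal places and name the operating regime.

set_propeller: D = 3.058 m, P = 3.79 m (p = P/D = 1.239372); state ← (V=0, rpm=0)
throttle_to(1359): rpm ← 1359
adjust_throttle(-827): rpm ← 1359 -827 = 532
adjust_throttle(+537): rpm ← 532 +537 = 1069
set_airspeed(70.74): V ← 70.74 m/s
adjust_throttle(+804): rpm ← 1069 +804 = 1873
final state: V = 70.74 m/s, rpm = 1873 → n = rpm/60 = 31.216667 rev/s
J = V / (n·D) = 70.74 / (31.216667 × 3.058) = 0.741039
regime bands: climb J<0.6197 | cruise [0.6197, 1.2394) | windmill J≥1.2394
J = 0.7410 → cruise

J = 0.7410, regime = cruise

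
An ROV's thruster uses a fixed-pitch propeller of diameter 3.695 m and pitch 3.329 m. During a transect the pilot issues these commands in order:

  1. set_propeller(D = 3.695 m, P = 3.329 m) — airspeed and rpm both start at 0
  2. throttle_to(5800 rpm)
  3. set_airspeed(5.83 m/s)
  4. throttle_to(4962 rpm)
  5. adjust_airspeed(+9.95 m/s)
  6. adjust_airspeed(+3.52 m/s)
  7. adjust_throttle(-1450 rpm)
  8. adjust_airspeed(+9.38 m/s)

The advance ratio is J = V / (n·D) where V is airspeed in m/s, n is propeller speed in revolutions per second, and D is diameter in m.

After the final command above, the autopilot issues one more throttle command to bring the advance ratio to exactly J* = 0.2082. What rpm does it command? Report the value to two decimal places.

set_propeller: D = 3.695 m, P = 3.329 m (p = P/D = 0.900947); state ← (V=0, rpm=0)
throttle_to(5800): rpm ← 5800
set_airspeed(5.83): V ← 5.83 m/s
throttle_to(4962): rpm ← 4962
adjust_airspeed(+9.95): V ← 5.83 +9.95 = 15.78 m/s
adjust_airspeed(+3.52): V ← 15.78 +3.52 = 19.3 m/s
adjust_throttle(-1450): rpm ← 4962 -1450 = 3512
adjust_airspeed(+9.38): V ← 19.3 +9.38 = 28.68 m/s
final state: V = 28.68 m/s, rpm = 3512 → n = rpm/60 = 58.533333 rev/s
target J* = 0.2082; solve J* = V/(n·D) for n: n = V/(J*·D) = 28.68/(0.2082 × 3.695) = 37.280693 rev/s
rpm = 60·n = 2236.841592

rpm = 2236.84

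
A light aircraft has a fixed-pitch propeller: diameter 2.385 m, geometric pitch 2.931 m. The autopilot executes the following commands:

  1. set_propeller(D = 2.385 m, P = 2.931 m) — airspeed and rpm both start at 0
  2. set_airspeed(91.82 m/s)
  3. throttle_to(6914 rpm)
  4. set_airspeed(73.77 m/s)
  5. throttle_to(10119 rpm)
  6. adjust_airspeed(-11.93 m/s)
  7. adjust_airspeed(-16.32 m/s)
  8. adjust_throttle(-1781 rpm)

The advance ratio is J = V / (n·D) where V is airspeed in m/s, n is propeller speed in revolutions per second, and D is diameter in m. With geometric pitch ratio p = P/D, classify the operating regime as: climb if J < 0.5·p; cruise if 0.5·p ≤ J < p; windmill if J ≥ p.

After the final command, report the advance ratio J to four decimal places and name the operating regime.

J = 0.1373, regime = climb

set_propeller: D = 2.385 m, P = 2.931 m (p = P/D = 1.228931); state ← (V=0, rpm=0)
set_airspeed(91.82): V ← 91.82 m/s
throttle_to(6914): rpm ← 6914
set_airspeed(73.77): V ← 73.77 m/s
throttle_to(10119): rpm ← 10119
adjust_airspeed(-11.93): V ← 73.77 -11.93 = 61.84 m/s
adjust_airspeed(-16.32): V ← 61.84 -16.32 = 45.52 m/s
adjust_throttle(-1781): rpm ← 10119 -1781 = 8338
final state: V = 45.52 m/s, rpm = 8338 → n = rpm/60 = 138.966667 rev/s
J = V / (n·D) = 45.52 / (138.966667 × 2.385) = 0.137342
regime bands: climb J<0.6145 | cruise [0.6145, 1.2289) | windmill J≥1.2289
J = 0.1373 → climb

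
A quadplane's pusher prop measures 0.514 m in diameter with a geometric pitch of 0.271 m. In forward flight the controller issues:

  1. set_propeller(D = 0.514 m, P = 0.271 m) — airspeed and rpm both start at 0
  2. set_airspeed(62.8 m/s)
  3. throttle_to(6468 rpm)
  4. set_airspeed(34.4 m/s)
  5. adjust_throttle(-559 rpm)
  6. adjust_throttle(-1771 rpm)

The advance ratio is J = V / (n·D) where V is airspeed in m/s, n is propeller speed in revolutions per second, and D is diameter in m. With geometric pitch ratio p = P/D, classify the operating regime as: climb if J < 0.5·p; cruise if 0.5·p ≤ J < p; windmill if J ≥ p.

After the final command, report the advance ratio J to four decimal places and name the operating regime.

J = 0.9704, regime = windmill

set_propeller: D = 0.514 m, P = 0.271 m (p = P/D = 0.527237); state ← (V=0, rpm=0)
set_airspeed(62.8): V ← 62.8 m/s
throttle_to(6468): rpm ← 6468
set_airspeed(34.4): V ← 34.4 m/s
adjust_throttle(-559): rpm ← 6468 -559 = 5909
adjust_throttle(-1771): rpm ← 5909 -1771 = 4138
final state: V = 34.4 m/s, rpm = 4138 → n = rpm/60 = 68.966667 rev/s
J = V / (n·D) = 34.4 / (68.966667 × 0.514) = 0.970412
regime bands: climb J<0.2636 | cruise [0.2636, 0.5272) | windmill J≥0.5272
J = 0.9704 → windmill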